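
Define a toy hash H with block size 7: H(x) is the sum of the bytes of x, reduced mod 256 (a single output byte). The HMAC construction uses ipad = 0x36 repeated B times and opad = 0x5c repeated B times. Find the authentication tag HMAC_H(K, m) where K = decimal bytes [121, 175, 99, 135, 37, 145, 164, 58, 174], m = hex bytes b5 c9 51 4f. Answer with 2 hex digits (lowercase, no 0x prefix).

f4

Key decimal bytes [121, 175, 99, 135, 37, 145, 164, 58, 174] = 79 af 63 87 25 91 a4 3a ae is 9 bytes > B = 7, so hash it first: H(key) = 54, then zero-pad to 7 bytes: K' = 54 00 00 00 00 00 00.
K' ⊕ ipad = 62 36 36 36 36 36 36.  K' ⊕ opad = 08 5c 5c 5c 5c 5c 5c.
Inner input = (K'⊕ipad) ∥ m = 62 36 36 36 36 36 36 ∥ b5 c9 51 4f.
Inner hash: sum = 98+54+54+54+54+54+54+181+201+81+79 = 964; mod 256 = 196 → c4.
Outer input = (K'⊕opad) ∥ inner = 08 5c 5c 5c 5c 5c 5c ∥ c4.
Outer hash (tag): sum = 8+92+92+92+92+92+92+196 = 756; mod 256 = 244 → f4.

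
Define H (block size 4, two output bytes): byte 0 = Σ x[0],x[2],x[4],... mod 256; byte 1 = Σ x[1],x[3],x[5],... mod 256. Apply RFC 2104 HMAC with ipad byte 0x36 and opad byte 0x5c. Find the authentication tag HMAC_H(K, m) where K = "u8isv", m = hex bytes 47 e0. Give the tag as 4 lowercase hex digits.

4306

Key "u8isv" = 75 38 69 73 76 is 5 bytes > B = 4, so hash it first: H(key) = 54 ab, then zero-pad to 4 bytes: K' = 54 ab 00 00.
K' ⊕ ipad = 62 9d 36 36.  K' ⊕ opad = 08 f7 5c 5c.
Inner input = (K'⊕ipad) ∥ m = 62 9d 36 36 ∥ 47 e0.
Inner hash: even-index sum = 223 mod 256 = 223; odd-index sum = 435 mod 256 = 179 → df b3.
Outer input = (K'⊕opad) ∥ inner = 08 f7 5c 5c ∥ df b3.
Outer hash (tag): even-index sum = 323 mod 256 = 67; odd-index sum = 518 mod 256 = 6 → 43 06.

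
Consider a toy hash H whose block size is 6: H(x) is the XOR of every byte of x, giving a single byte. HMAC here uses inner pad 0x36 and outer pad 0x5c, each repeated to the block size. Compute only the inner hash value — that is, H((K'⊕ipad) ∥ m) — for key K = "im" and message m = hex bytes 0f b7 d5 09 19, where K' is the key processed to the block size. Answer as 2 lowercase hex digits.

Key "im" = 69 6d is 2 bytes ≤ B = 6; zero-pad to 6 bytes: K' = 69 6d 00 00 00 00.
K' ⊕ ipad = 5f 5b 36 36 36 36.
Inner input = 5f 5b 36 36 36 36 ∥ 0f b7 d5 09 19.
Inner hash: XOR 5f⊕5b⊕36⊕36⊕36⊕36⊕0f⊕b7⊕d5⊕09⊕19 = 79.

79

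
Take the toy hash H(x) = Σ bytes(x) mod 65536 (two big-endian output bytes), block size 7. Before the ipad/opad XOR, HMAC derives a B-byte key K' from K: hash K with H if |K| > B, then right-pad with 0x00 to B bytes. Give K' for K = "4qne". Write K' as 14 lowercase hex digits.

Key "4qne" = 34 71 6e 65 is 4 bytes ≤ B = 7; zero-pad to 7 bytes: K' = 34 71 6e 65 00 00 00.

34716e65000000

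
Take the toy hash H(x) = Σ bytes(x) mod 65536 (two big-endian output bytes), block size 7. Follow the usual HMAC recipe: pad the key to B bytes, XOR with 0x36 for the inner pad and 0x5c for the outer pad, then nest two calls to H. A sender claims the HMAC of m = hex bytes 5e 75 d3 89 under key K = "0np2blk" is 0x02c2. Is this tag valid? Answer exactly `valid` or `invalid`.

Key "0np2blk" = 30 6e 70 32 62 6c 6b is exactly B = 7 bytes: K' = 30 6e 70 32 62 6c 6b.
K' ⊕ ipad = 06 58 46 04 54 5a 5d; K' ⊕ opad = 6c 32 2c 6e 3e 30 37.
Inner hash: sum = 6+88+70+4+84+90+93+94+117+211+137 = 994 → 03 e2.
Outer hash (recomputed tag): sum = 108+50+44+110+62+48+55+3+226 = 706 → 02 c2.
Recomputed tag = 02c2; claimed = 02c2 → match.

valid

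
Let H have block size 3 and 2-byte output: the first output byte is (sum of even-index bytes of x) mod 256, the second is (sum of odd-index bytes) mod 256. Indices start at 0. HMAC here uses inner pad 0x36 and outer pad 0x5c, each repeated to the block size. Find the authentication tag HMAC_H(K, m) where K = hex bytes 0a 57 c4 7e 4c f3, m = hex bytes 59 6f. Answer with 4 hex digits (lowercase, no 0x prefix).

f965

Key hex bytes 0a 57 c4 7e 4c f3 is 6 bytes > B = 3, so hash it first: H(key) = 1a c8, then zero-pad to 3 bytes: K' = 1a c8 00.
K' ⊕ ipad = 2c fe 36.  K' ⊕ opad = 46 94 5c.
Inner input = (K'⊕ipad) ∥ m = 2c fe 36 ∥ 59 6f.
Inner hash: even-index sum = 209 mod 256 = 209; odd-index sum = 343 mod 256 = 87 → d1 57.
Outer input = (K'⊕opad) ∥ inner = 46 94 5c ∥ d1 57.
Outer hash (tag): even-index sum = 249 mod 256 = 249; odd-index sum = 357 mod 256 = 101 → f9 65.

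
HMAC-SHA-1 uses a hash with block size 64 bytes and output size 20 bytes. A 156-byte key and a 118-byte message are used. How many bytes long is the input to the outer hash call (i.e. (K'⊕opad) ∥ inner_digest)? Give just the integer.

Key is 156 > 64 bytes, so it is hashed to 20 bytes then zero-padded to 64: |K'| = 64.
Outer input = (K'⊕opad) ∥ H(inner) → 64 + 20 = 84 bytes.

84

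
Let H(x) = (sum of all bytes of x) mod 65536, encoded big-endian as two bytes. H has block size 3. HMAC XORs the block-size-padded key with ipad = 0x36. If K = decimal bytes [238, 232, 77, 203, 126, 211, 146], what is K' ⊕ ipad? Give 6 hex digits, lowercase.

32e736

Key decimal bytes [238, 232, 77, 203, 126, 211, 146] = ee e8 4d cb 7e d3 92 is 7 bytes > B = 3, so hash it first: H(key) = 04 d1, then zero-pad to 3 bytes: K' = 04 d1 00.
XOR each byte with 0x36: 04⊕36=32, d1⊕36=e7, 00⊕36=36.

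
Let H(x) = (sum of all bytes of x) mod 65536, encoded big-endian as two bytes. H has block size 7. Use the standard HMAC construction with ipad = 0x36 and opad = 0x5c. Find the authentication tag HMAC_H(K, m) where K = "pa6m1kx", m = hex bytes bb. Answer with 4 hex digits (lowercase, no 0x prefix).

0233

Key "pa6m1kx" = 70 61 36 6d 31 6b 78 is exactly B = 7 bytes: K' = 70 61 36 6d 31 6b 78.
K' ⊕ ipad = 46 57 00 5b 07 5d 4e.  K' ⊕ opad = 2c 3d 6a 31 6d 37 24.
Inner input = (K'⊕ipad) ∥ m = 46 57 00 5b 07 5d 4e ∥ bb.
Inner hash: sum = 70+87+0+91+7+93+78+187 = 613 → 02 65.
Outer input = (K'⊕opad) ∥ inner = 2c 3d 6a 31 6d 37 24 ∥ 02 65.
Outer hash (tag): sum = 44+61+106+49+109+55+36+2+101 = 563 → 02 33.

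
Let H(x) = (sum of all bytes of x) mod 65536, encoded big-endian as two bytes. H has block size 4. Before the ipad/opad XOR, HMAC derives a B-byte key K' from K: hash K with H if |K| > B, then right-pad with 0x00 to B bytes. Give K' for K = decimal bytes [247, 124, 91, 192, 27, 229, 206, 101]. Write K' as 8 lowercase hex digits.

04c10000

|K| = 8 > B = 4, so first hash the key.
H(K): sum = 247+124+91+192+27+229+206+101 = 1217 → 04 c1.
Zero-pad H(K) = 04 c1 to 4 bytes: K' = 04 c1 00 00.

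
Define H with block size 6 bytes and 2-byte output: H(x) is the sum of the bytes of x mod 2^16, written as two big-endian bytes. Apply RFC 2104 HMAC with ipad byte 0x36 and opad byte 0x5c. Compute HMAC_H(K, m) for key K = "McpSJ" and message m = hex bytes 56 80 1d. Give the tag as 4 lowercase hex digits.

Key "McpSJ" = 4d 63 70 53 4a is 5 bytes ≤ B = 6; zero-pad to 6 bytes: K' = 4d 63 70 53 4a 00.
K' ⊕ ipad = 7b 55 46 65 7c 36.  K' ⊕ opad = 11 3f 2c 0f 16 5c.
Inner input = (K'⊕ipad) ∥ m = 7b 55 46 65 7c 36 ∥ 56 80 1d.
Inner hash: sum = 123+85+70+101+124+54+86+128+29 = 800 → 03 20.
Outer input = (K'⊕opad) ∥ inner = 11 3f 2c 0f 16 5c ∥ 03 20.
Outer hash (tag): sum = 17+63+44+15+22+92+3+32 = 288 → 01 20.

0120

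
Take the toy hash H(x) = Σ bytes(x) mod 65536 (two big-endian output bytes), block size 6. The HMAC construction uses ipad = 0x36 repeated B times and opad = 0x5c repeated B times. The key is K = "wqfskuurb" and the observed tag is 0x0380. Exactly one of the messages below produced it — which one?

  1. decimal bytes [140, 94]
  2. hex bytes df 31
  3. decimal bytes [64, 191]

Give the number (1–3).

Key "wqfskuurb" = 77 71 66 73 6b 75 75 72 62 is 9 bytes > B = 6, so hash it first: H(key) = 03 ea, then zero-pad to 6 bytes: K' = 03 ea 00 00 00 00.
K' ⊕ ipad = 35 dc 36 36 36 36; K' ⊕ opad = 5f b6 5c 5c 5c 5c.
m1: inner = H(35 dc 36 36 36 36 8c 5e) = 02 d3; tag = H(5f b6 5c 5c 5c 5c 02 d3) = 035a
m2: inner = H(35 dc 36 36 36 36 df 31) = 02 f9; tag = H(5f b6 5c 5c 5c 5c 02 f9) = 0380 ← matches
m3: inner = H(35 dc 36 36 36 36 40 bf) = 02 e8; tag = H(5f b6 5c 5c 5c 5c 02 e8) = 036f

2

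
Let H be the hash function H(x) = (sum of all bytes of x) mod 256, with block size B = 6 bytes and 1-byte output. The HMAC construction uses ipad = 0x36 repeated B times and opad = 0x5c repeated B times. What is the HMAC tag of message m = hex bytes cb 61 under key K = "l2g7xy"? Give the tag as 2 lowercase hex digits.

06

Key "l2g7xy" = 6c 32 67 37 78 79 is exactly B = 6 bytes: K' = 6c 32 67 37 78 79.
K' ⊕ ipad = 5a 04 51 01 4e 4f.  K' ⊕ opad = 30 6e 3b 6b 24 25.
Inner input = (K'⊕ipad) ∥ m = 5a 04 51 01 4e 4f ∥ cb 61.
Inner hash: sum = 90+4+81+1+78+79+203+97 = 633; mod 256 = 121 → 79.
Outer input = (K'⊕opad) ∥ inner = 30 6e 3b 6b 24 25 ∥ 79.
Outer hash (tag): sum = 48+110+59+107+36+37+121 = 518; mod 256 = 6 → 06.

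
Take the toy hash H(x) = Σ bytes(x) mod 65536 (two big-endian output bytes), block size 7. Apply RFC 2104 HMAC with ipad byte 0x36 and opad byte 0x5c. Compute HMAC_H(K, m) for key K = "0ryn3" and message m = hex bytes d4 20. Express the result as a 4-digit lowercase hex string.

Key "0ryn3" = 30 72 79 6e 33 is 5 bytes ≤ B = 7; zero-pad to 7 bytes: K' = 30 72 79 6e 33 00 00.
K' ⊕ ipad = 06 44 4f 58 05 36 36.  K' ⊕ opad = 6c 2e 25 32 6f 5c 5c.
Inner input = (K'⊕ipad) ∥ m = 06 44 4f 58 05 36 36 ∥ d4 20.
Inner hash: sum = 6+68+79+88+5+54+54+212+32 = 598 → 02 56.
Outer input = (K'⊕opad) ∥ inner = 6c 2e 25 32 6f 5c 5c ∥ 02 56.
Outer hash (tag): sum = 108+46+37+50+111+92+92+2+86 = 624 → 02 70.

0270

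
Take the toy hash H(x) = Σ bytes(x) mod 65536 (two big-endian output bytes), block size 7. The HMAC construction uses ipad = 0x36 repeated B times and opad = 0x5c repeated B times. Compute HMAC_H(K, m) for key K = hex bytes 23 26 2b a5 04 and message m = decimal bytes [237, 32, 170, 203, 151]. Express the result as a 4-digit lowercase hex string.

0409

Key hex bytes 23 26 2b a5 04 is 5 bytes ≤ B = 7; zero-pad to 7 bytes: K' = 23 26 2b a5 04 00 00.
K' ⊕ ipad = 15 10 1d 93 32 36 36.  K' ⊕ opad = 7f 7a 77 f9 58 5c 5c.
Inner input = (K'⊕ipad) ∥ m = 15 10 1d 93 32 36 36 ∥ ed 20 aa cb 97.
Inner hash: sum = 21+16+29+147+50+54+54+237+32+170+203+151 = 1164 → 04 8c.
Outer input = (K'⊕opad) ∥ inner = 7f 7a 77 f9 58 5c 5c ∥ 04 8c.
Outer hash (tag): sum = 127+122+119+249+88+92+92+4+140 = 1033 → 04 09.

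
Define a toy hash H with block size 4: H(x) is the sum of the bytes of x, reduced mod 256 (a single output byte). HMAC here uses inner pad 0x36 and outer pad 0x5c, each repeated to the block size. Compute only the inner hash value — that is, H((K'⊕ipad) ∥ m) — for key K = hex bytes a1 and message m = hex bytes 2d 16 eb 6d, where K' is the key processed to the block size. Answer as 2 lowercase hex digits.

Key hex bytes a1 is 1 byte ≤ B = 4; zero-pad to 4 bytes: K' = a1 00 00 00.
K' ⊕ ipad = 97 36 36 36.
Inner input = 97 36 36 36 ∥ 2d 16 eb 6d.
Inner hash: sum = 151+54+54+54+45+22+235+109 = 724; mod 256 = 212 → d4.

d4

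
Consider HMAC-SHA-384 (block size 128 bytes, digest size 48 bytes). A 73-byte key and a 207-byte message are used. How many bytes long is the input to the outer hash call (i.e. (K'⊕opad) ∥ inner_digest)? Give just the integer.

176

Key is 73 ≤ 128 bytes, zero-padded: |K'| = 128.
Outer input = (K'⊕opad) ∥ H(inner) → 128 + 48 = 176 bytes.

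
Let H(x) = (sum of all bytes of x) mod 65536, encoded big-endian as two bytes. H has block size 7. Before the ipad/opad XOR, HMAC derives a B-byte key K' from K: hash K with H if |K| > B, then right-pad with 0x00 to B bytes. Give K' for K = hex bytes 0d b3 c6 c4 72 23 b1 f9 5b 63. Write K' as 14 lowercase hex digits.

05470000000000

|K| = 10 > B = 7, so first hash the key.
H(K): sum = 13+179+198+196+114+35+177+249+91+99 = 1351 → 05 47.
Zero-pad H(K) = 05 47 to 7 bytes: K' = 05 47 00 00 00 00 00.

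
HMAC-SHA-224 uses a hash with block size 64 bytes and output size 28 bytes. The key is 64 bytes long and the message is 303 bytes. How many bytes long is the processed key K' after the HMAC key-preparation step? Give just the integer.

64

Key is 64 ≤ 64 bytes, zero-padded: |K'| = 64.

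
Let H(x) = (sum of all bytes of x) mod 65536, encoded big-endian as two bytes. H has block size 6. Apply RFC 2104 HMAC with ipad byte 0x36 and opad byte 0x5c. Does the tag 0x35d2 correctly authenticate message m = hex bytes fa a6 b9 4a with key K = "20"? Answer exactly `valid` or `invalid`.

Key "20" = 32 30 is 2 bytes ≤ B = 6; zero-pad to 6 bytes: K' = 32 30 00 00 00 00.
K' ⊕ ipad = 04 06 36 36 36 36; K' ⊕ opad = 6e 6c 5c 5c 5c 5c.
Inner hash: sum = 4+6+54+54+54+54+250+166+185+74 = 901 → 03 85.
Outer hash (recomputed tag): sum = 110+108+92+92+92+92+3+133 = 722 → 02 d2.
Recomputed tag = 02d2; claimed = 35d2 → mismatch.

invalid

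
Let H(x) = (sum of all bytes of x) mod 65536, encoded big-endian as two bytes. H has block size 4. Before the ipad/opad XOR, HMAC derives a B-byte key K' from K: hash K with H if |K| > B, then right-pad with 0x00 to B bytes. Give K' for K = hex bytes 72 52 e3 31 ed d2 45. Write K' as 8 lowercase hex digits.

|K| = 7 > B = 4, so first hash the key.
H(K): sum = 114+82+227+49+237+210+69 = 988 → 03 dc.
Zero-pad H(K) = 03 dc to 4 bytes: K' = 03 dc 00 00.

03dc0000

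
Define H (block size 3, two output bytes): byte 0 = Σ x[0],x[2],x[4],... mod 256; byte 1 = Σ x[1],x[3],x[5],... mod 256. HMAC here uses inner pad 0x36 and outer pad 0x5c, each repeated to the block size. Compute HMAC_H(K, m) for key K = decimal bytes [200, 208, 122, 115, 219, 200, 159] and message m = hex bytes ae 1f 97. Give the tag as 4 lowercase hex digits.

Key decimal bytes [200, 208, 122, 115, 219, 200, 159] = c8 d0 7a 73 db c8 9f is 7 bytes > B = 3, so hash it first: H(key) = bc 0b, then zero-pad to 3 bytes: K' = bc 0b 00.
K' ⊕ ipad = 8a 3d 36.  K' ⊕ opad = e0 57 5c.
Inner input = (K'⊕ipad) ∥ m = 8a 3d 36 ∥ ae 1f 97.
Inner hash: even-index sum = 223 mod 256 = 223; odd-index sum = 386 mod 256 = 130 → df 82.
Outer input = (K'⊕opad) ∥ inner = e0 57 5c ∥ df 82.
Outer hash (tag): even-index sum = 446 mod 256 = 190; odd-index sum = 310 mod 256 = 54 → be 36.

be36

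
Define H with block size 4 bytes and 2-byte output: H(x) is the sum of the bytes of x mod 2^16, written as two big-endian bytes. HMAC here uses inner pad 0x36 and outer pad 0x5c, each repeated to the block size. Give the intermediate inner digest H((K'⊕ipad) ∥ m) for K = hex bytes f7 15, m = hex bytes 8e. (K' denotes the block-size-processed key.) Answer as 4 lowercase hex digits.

Key hex bytes f7 15 is 2 bytes ≤ B = 4; zero-pad to 4 bytes: K' = f7 15 00 00.
K' ⊕ ipad = c1 23 36 36.
Inner input = c1 23 36 36 ∥ 8e.
Inner hash: sum = 193+35+54+54+142 = 478 → 01 de.

01de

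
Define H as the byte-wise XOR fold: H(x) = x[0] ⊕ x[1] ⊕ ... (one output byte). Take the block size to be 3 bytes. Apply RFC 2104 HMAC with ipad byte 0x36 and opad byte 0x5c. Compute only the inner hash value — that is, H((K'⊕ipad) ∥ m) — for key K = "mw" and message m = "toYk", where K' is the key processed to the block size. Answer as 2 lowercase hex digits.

05

Key "mw" = 6d 77 is 2 bytes ≤ B = 3; zero-pad to 3 bytes: K' = 6d 77 00.
K' ⊕ ipad = 5b 41 36.
Inner input = 5b 41 36 ∥ 74 6f 59 6b.
Inner hash: XOR 5b⊕41⊕36⊕74⊕6f⊕59⊕6b = 05.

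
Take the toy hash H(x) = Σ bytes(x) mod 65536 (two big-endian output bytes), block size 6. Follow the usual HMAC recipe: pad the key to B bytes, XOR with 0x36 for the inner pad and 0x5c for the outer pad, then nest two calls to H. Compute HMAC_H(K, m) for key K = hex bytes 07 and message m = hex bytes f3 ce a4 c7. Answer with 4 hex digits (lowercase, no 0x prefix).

0296

Key hex bytes 07 is 1 byte ≤ B = 6; zero-pad to 6 bytes: K' = 07 00 00 00 00 00.
K' ⊕ ipad = 31 36 36 36 36 36.  K' ⊕ opad = 5b 5c 5c 5c 5c 5c.
Inner input = (K'⊕ipad) ∥ m = 31 36 36 36 36 36 ∥ f3 ce a4 c7.
Inner hash: sum = 49+54+54+54+54+54+243+206+164+199 = 1131 → 04 6b.
Outer input = (K'⊕opad) ∥ inner = 5b 5c 5c 5c 5c 5c ∥ 04 6b.
Outer hash (tag): sum = 91+92+92+92+92+92+4+107 = 662 → 02 96.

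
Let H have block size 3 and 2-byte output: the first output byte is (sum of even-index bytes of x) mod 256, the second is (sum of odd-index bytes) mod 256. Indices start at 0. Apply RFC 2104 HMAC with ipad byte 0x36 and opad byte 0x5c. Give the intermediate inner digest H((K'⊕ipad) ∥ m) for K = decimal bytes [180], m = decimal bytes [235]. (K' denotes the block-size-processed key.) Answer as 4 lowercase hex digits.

Key decimal bytes [180] = b4 is 1 byte ≤ B = 3; zero-pad to 3 bytes: K' = b4 00 00.
K' ⊕ ipad = 82 36 36.
Inner input = 82 36 36 ∥ eb.
Inner hash: even-index sum = 184 mod 256 = 184; odd-index sum = 289 mod 256 = 33 → b8 21.

b821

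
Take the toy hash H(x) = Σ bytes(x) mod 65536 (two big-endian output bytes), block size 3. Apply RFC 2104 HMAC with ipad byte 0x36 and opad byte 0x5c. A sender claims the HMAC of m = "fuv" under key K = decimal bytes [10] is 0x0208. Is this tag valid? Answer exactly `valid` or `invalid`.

valid

Key decimal bytes [10] = 0a is 1 byte ≤ B = 3; zero-pad to 3 bytes: K' = 0a 00 00.
K' ⊕ ipad = 3c 36 36; K' ⊕ opad = 56 5c 5c.
Inner hash: sum = 60+54+54+102+117+118 = 505 → 01 f9.
Outer hash (recomputed tag): sum = 86+92+92+1+249 = 520 → 02 08.
Recomputed tag = 0208; claimed = 0208 → match.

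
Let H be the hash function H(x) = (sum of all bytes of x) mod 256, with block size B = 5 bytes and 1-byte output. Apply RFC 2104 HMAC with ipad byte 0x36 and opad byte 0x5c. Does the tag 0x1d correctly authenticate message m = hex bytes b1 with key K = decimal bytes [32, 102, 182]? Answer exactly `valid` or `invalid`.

invalid

Key decimal bytes [32, 102, 182] = 20 66 b6 is 3 bytes ≤ B = 5; zero-pad to 5 bytes: K' = 20 66 b6 00 00.
K' ⊕ ipad = 16 50 80 36 36; K' ⊕ opad = 7c 3a ea 5c 5c.
Inner hash: sum = 22+80+128+54+54+177 = 515; mod 256 = 3 → 03.
Outer hash (recomputed tag): sum = 124+58+234+92+92+3 = 603; mod 256 = 91 → 5b.
Recomputed tag = 5b; claimed = 1d → mismatch.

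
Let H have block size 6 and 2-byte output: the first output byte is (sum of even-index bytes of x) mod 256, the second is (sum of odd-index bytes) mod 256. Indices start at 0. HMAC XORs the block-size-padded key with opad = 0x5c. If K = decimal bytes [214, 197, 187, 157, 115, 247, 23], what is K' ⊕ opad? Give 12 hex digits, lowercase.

47055c5c5c5c

Key decimal bytes [214, 197, 187, 157, 115, 247, 23] = d6 c5 bb 9d 73 f7 17 is 7 bytes > B = 6, so hash it first: H(key) = 1b 59, then zero-pad to 6 bytes: K' = 1b 59 00 00 00 00.
XOR each byte with 0x5c: 1b⊕5c=47, 59⊕5c=05, 00⊕5c=5c, 00⊕5c=5c, 00⊕5c=5c, 00⊕5c=5c.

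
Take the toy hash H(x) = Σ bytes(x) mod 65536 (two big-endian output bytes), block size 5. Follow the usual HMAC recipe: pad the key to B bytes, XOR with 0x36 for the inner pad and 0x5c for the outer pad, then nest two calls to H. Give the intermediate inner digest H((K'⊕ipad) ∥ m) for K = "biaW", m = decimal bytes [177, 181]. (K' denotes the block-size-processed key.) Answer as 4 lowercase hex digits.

0307

Key "biaW" = 62 69 61 57 is 4 bytes ≤ B = 5; zero-pad to 5 bytes: K' = 62 69 61 57 00.
K' ⊕ ipad = 54 5f 57 61 36.
Inner input = 54 5f 57 61 36 ∥ b1 b5.
Inner hash: sum = 84+95+87+97+54+177+181 = 775 → 03 07.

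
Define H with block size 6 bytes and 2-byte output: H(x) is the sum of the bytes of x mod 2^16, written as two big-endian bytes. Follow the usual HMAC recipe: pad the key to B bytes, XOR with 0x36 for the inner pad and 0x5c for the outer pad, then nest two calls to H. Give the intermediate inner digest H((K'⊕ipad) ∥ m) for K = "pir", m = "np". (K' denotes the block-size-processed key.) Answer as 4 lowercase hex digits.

0269

Key "pir" = 70 69 72 is 3 bytes ≤ B = 6; zero-pad to 6 bytes: K' = 70 69 72 00 00 00.
K' ⊕ ipad = 46 5f 44 36 36 36.
Inner input = 46 5f 44 36 36 36 ∥ 6e 70.
Inner hash: sum = 70+95+68+54+54+54+110+112 = 617 → 02 69.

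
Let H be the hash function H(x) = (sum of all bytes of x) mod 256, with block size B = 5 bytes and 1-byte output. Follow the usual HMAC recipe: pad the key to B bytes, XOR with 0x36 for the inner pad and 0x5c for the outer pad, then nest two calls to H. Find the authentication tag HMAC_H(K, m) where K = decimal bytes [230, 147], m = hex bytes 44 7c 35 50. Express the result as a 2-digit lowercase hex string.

Key decimal bytes [230, 147] = e6 93 is 2 bytes ≤ B = 5; zero-pad to 5 bytes: K' = e6 93 00 00 00.
K' ⊕ ipad = d0 a5 36 36 36.  K' ⊕ opad = ba cf 5c 5c 5c.
Inner input = (K'⊕ipad) ∥ m = d0 a5 36 36 36 ∥ 44 7c 35 50.
Inner hash: sum = 208+165+54+54+54+68+124+53+80 = 860; mod 256 = 92 → 5c.
Outer input = (K'⊕opad) ∥ inner = ba cf 5c 5c 5c ∥ 5c.
Outer hash (tag): sum = 186+207+92+92+92+92 = 761; mod 256 = 249 → f9.

f9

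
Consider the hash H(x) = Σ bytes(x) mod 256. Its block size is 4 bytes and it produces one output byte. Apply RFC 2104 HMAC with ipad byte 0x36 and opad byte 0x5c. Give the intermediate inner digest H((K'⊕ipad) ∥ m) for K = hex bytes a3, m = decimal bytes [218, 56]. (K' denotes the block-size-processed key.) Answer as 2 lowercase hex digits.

Key hex bytes a3 is 1 byte ≤ B = 4; zero-pad to 4 bytes: K' = a3 00 00 00.
K' ⊕ ipad = 95 36 36 36.
Inner input = 95 36 36 36 ∥ da 38.
Inner hash: sum = 149+54+54+54+218+56 = 585; mod 256 = 73 → 49.

49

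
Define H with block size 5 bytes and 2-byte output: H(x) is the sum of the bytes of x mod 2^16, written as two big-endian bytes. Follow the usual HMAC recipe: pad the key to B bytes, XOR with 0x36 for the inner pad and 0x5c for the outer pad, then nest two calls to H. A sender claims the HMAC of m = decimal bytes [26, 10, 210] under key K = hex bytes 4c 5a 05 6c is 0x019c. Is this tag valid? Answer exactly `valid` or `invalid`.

valid

Key hex bytes 4c 5a 05 6c is 4 bytes ≤ B = 5; zero-pad to 5 bytes: K' = 4c 5a 05 6c 00.
K' ⊕ ipad = 7a 6c 33 5a 36; K' ⊕ opad = 10 06 59 30 5c.
Inner hash: sum = 122+108+51+90+54+26+10+210 = 671 → 02 9f.
Outer hash (recomputed tag): sum = 16+6+89+48+92+2+159 = 412 → 01 9c.
Recomputed tag = 019c; claimed = 019c → match.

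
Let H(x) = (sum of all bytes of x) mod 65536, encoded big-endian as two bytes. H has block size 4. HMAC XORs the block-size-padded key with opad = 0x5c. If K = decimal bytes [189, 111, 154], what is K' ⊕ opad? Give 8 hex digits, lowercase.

e133c65c

Key decimal bytes [189, 111, 154] = bd 6f 9a is 3 bytes ≤ B = 4; zero-pad to 4 bytes: K' = bd 6f 9a 00.
XOR each byte with 0x5c: bd⊕5c=e1, 6f⊕5c=33, 9a⊕5c=c6, 00⊕5c=5c.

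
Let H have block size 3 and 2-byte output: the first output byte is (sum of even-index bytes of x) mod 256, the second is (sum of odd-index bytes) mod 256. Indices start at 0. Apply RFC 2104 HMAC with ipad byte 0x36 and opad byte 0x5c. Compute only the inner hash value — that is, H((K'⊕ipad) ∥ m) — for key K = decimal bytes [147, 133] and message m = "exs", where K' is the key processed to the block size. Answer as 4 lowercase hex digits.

Key decimal bytes [147, 133] = 93 85 is 2 bytes ≤ B = 3; zero-pad to 3 bytes: K' = 93 85 00.
K' ⊕ ipad = a5 b3 36.
Inner input = a5 b3 36 ∥ 65 78 73.
Inner hash: even-index sum = 339 mod 256 = 83; odd-index sum = 395 mod 256 = 139 → 53 8b.

538b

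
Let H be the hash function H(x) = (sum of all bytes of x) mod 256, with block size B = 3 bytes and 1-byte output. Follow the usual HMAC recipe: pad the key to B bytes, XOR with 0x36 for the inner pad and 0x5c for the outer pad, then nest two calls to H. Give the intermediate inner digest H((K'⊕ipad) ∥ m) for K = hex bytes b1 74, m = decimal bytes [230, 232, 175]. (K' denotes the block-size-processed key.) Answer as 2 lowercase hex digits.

Key hex bytes b1 74 is 2 bytes ≤ B = 3; zero-pad to 3 bytes: K' = b1 74 00.
K' ⊕ ipad = 87 42 36.
Inner input = 87 42 36 ∥ e6 e8 af.
Inner hash: sum = 135+66+54+230+232+175 = 892; mod 256 = 124 → 7c.

7c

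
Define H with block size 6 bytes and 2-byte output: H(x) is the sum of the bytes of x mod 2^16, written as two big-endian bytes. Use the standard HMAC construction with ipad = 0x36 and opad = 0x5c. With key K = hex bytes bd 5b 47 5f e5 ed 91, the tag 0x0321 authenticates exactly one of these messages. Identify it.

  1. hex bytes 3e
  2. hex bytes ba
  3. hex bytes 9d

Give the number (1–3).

2

Key hex bytes bd 5b 47 5f e5 ed 91 is 7 bytes > B = 6, so hash it first: H(key) = 04 21, then zero-pad to 6 bytes: K' = 04 21 00 00 00 00.
K' ⊕ ipad = 32 17 36 36 36 36; K' ⊕ opad = 58 7d 5c 5c 5c 5c.
m1: inner = H(32 17 36 36 36 36 3e) = 01 5f; tag = H(58 7d 5c 5c 5c 5c 01 5f) = 02a5
m2: inner = H(32 17 36 36 36 36 ba) = 01 db; tag = H(58 7d 5c 5c 5c 5c 01 db) = 0321 ← matches
m3: inner = H(32 17 36 36 36 36 9d) = 01 be; tag = H(58 7d 5c 5c 5c 5c 01 be) = 0304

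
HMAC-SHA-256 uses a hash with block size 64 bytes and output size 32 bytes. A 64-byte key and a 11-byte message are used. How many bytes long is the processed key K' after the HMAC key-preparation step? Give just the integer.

64

Key is 64 ≤ 64 bytes, zero-padded: |K'| = 64.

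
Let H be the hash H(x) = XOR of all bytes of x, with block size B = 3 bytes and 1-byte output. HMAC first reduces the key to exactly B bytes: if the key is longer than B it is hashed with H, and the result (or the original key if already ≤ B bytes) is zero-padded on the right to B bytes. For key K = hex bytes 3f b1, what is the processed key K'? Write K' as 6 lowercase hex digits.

Key hex bytes 3f b1 is 2 bytes ≤ B = 3; zero-pad to 3 bytes: K' = 3f b1 00.

3fb100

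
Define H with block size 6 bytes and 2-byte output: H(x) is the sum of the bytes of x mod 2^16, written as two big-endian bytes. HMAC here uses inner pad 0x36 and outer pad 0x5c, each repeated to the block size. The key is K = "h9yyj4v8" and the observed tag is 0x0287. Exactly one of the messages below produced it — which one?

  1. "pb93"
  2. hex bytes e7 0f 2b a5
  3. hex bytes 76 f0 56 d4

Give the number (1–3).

1

Key "h9yyj4v8" = 68 39 79 79 6a 34 76 38 is 8 bytes > B = 6, so hash it first: H(key) = 02 df, then zero-pad to 6 bytes: K' = 02 df 00 00 00 00.
K' ⊕ ipad = 34 e9 36 36 36 36; K' ⊕ opad = 5e 83 5c 5c 5c 5c.
m1: inner = H(34 e9 36 36 36 36 70 62 39 33) = 03 33; tag = H(5e 83 5c 5c 5c 5c 03 33) = 0287 ← matches
m2: inner = H(34 e9 36 36 36 36 e7 0f 2b a5) = 03 bb; tag = H(5e 83 5c 5c 5c 5c 03 bb) = 030f
m3: inner = H(34 e9 36 36 36 36 76 f0 56 d4) = 04 85; tag = H(5e 83 5c 5c 5c 5c 04 85) = 02da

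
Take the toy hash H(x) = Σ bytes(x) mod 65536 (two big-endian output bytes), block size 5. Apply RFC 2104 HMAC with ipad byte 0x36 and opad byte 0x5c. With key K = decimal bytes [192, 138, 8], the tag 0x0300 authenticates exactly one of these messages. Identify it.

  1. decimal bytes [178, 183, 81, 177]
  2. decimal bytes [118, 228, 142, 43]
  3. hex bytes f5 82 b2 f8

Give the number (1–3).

Key decimal bytes [192, 138, 8] = c0 8a 08 is 3 bytes ≤ B = 5; zero-pad to 5 bytes: K' = c0 8a 08 00 00.
K' ⊕ ipad = f6 bc 3e 36 36; K' ⊕ opad = 9c d6 54 5c 5c.
m1: inner = H(f6 bc 3e 36 36 b2 b7 51 b1) = 04 c7; tag = H(9c d6 54 5c 5c 04 c7) = 0349
m2: inner = H(f6 bc 3e 36 36 76 e4 8e 2b) = 04 6f; tag = H(9c d6 54 5c 5c 04 6f) = 02f1
m3: inner = H(f6 bc 3e 36 36 f5 82 b2 f8) = 05 7d; tag = H(9c d6 54 5c 5c 05 7d) = 0300 ← matches

3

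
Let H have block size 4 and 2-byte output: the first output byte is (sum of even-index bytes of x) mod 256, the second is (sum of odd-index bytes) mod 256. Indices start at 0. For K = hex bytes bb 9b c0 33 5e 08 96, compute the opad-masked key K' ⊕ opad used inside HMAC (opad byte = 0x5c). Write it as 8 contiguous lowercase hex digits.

Key hex bytes bb 9b c0 33 5e 08 96 is 7 bytes > B = 4, so hash it first: H(key) = 6f d6, then zero-pad to 4 bytes: K' = 6f d6 00 00.
XOR each byte with 0x5c: 6f⊕5c=33, d6⊕5c=8a, 00⊕5c=5c, 00⊕5c=5c.

338a5c5c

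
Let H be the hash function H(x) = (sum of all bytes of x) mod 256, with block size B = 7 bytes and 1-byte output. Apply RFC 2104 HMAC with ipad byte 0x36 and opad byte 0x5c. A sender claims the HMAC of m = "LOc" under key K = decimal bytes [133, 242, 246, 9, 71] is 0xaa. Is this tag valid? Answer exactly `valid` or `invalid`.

Key decimal bytes [133, 242, 246, 9, 71] = 85 f2 f6 09 47 is 5 bytes ≤ B = 7; zero-pad to 7 bytes: K' = 85 f2 f6 09 47 00 00.
K' ⊕ ipad = b3 c4 c0 3f 71 36 36; K' ⊕ opad = d9 ae aa 55 1b 5c 5c.
Inner hash: sum = 179+196+192+63+113+54+54+76+79+99 = 1105; mod 256 = 81 → 51.
Outer hash (recomputed tag): sum = 217+174+170+85+27+92+92+81 = 938; mod 256 = 170 → aa.
Recomputed tag = aa; claimed = aa → match.

valid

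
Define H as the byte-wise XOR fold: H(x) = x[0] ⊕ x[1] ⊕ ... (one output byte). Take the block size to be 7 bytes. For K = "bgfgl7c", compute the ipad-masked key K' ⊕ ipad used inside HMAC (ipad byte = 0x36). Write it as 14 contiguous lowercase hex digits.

Key "bgfgl7c" = 62 67 66 67 6c 37 63 is exactly B = 7 bytes: K' = 62 67 66 67 6c 37 63.
XOR each byte with 0x36: 62⊕36=54, 67⊕36=51, 66⊕36=50, 67⊕36=51, 6c⊕36=5a, 37⊕36=01, 63⊕36=55.

545150515a0155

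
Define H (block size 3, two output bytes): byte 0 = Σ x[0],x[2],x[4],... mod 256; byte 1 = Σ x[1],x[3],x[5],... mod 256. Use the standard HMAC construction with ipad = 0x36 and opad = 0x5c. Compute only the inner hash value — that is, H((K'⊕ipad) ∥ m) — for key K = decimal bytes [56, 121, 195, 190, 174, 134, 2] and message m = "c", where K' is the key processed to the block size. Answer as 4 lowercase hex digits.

Key decimal bytes [56, 121, 195, 190, 174, 134, 2] = 38 79 c3 be ae 86 02 is 7 bytes > B = 3, so hash it first: H(key) = ab bd, then zero-pad to 3 bytes: K' = ab bd 00.
K' ⊕ ipad = 9d 8b 36.
Inner input = 9d 8b 36 ∥ 63.
Inner hash: even-index sum = 211 mod 256 = 211; odd-index sum = 238 mod 256 = 238 → d3 ee.

d3ee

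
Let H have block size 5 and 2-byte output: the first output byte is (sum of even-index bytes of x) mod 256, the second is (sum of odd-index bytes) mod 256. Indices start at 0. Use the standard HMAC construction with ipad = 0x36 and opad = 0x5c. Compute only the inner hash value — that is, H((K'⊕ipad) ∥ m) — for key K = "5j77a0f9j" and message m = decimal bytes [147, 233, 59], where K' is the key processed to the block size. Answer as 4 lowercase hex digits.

Key "5j77a0f9j" = 35 6a 37 37 61 30 66 39 6a is 9 bytes > B = 5, so hash it first: H(key) = 9d 0a, then zero-pad to 5 bytes: K' = 9d 0a 00 00 00.
K' ⊕ ipad = ab 3c 36 36 36.
Inner input = ab 3c 36 36 36 ∥ 93 e9 3b.
Inner hash: even-index sum = 512 mod 256 = 0; odd-index sum = 320 mod 256 = 64 → 00 40.

0040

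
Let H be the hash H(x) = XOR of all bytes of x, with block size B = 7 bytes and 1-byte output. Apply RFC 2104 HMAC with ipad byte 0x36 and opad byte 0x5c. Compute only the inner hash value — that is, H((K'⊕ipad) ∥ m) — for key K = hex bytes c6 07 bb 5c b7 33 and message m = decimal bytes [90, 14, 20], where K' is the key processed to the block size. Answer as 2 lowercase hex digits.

d4

Key hex bytes c6 07 bb 5c b7 33 is 6 bytes ≤ B = 7; zero-pad to 7 bytes: K' = c6 07 bb 5c b7 33 00.
K' ⊕ ipad = f0 31 8d 6a 81 05 36.
Inner input = f0 31 8d 6a 81 05 36 ∥ 5a 0e 14.
Inner hash: XOR f0⊕31⊕8d⊕6a⊕81⊕05⊕36⊕5a⊕0e⊕14 = d4.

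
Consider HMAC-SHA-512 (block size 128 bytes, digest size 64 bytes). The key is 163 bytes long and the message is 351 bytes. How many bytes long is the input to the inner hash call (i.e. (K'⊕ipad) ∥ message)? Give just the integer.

Key is 163 > 128 bytes, so it is hashed to 64 bytes then zero-padded to 128: |K'| = 128.
Inner input = (K'⊕ipad) ∥ m → 128 + 351 = 479 bytes.

479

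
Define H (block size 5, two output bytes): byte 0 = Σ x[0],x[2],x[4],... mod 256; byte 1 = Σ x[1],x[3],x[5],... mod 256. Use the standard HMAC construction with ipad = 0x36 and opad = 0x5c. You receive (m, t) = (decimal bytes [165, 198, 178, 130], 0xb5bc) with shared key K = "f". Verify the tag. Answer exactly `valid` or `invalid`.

valid

Key "f" = 66 is 1 byte ≤ B = 5; zero-pad to 5 bytes: K' = 66 00 00 00 00.
K' ⊕ ipad = 50 36 36 36 36; K' ⊕ opad = 3a 5c 5c 5c 5c.
Inner hash: even-index sum = 516 mod 256 = 4; odd-index sum = 451 mod 256 = 195 → 04 c3.
Outer hash (recomputed tag): even-index sum = 437 mod 256 = 181; odd-index sum = 188 mod 256 = 188 → b5 bc.
Recomputed tag = b5bc; claimed = b5bc → match.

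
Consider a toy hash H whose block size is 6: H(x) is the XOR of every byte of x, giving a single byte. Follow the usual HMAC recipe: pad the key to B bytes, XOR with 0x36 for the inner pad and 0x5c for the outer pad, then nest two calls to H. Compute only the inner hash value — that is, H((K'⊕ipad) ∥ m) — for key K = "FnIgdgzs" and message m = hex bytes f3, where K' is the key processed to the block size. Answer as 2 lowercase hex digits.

Key "FnIgdgzs" = 46 6e 49 67 64 67 7a 73 is 8 bytes > B = 6, so hash it first: H(key) = 0c, then zero-pad to 6 bytes: K' = 0c 00 00 00 00 00.
K' ⊕ ipad = 3a 36 36 36 36 36.
Inner input = 3a 36 36 36 36 36 ∥ f3.
Inner hash: XOR 3a⊕36⊕36⊕36⊕36⊕36⊕f3 = ff.

ff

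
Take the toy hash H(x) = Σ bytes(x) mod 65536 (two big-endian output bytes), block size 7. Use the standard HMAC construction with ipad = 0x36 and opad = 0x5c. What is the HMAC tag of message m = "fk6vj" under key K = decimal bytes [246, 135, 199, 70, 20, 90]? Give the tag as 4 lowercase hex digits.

0366

Key decimal bytes [246, 135, 199, 70, 20, 90] = f6 87 c7 46 14 5a is 6 bytes ≤ B = 7; zero-pad to 7 bytes: K' = f6 87 c7 46 14 5a 00.
K' ⊕ ipad = c0 b1 f1 70 22 6c 36.  K' ⊕ opad = aa db 9b 1a 48 06 5c.
Inner input = (K'⊕ipad) ∥ m = c0 b1 f1 70 22 6c 36 ∥ 66 6b 36 76 6a.
Inner hash: sum = 192+177+241+112+34+108+54+102+107+54+118+106 = 1405 → 05 7d.
Outer input = (K'⊕opad) ∥ inner = aa db 9b 1a 48 06 5c ∥ 05 7d.
Outer hash (tag): sum = 170+219+155+26+72+6+92+5+125 = 870 → 03 66.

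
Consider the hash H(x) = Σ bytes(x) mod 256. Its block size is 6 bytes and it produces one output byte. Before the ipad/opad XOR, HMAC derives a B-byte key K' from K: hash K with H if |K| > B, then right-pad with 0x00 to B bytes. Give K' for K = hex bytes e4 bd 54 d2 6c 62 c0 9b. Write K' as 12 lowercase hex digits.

f00000000000

|K| = 8 > B = 6, so first hash the key.
H(K): sum = 228+189+84+210+108+98+192+155 = 1264; mod 256 = 240 → f0.
Zero-pad H(K) = f0 to 6 bytes: K' = f0 00 00 00 00 00.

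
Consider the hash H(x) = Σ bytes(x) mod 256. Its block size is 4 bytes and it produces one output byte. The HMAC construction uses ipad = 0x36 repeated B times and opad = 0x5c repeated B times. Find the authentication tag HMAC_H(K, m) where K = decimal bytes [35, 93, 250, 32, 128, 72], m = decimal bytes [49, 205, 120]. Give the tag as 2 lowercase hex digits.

Key decimal bytes [35, 93, 250, 32, 128, 72] = 23 5d fa 20 80 48 is 6 bytes > B = 4, so hash it first: H(key) = 62, then zero-pad to 4 bytes: K' = 62 00 00 00.
K' ⊕ ipad = 54 36 36 36.  K' ⊕ opad = 3e 5c 5c 5c.
Inner input = (K'⊕ipad) ∥ m = 54 36 36 36 ∥ 31 cd 78.
Inner hash: sum = 84+54+54+54+49+205+120 = 620; mod 256 = 108 → 6c.
Outer input = (K'⊕opad) ∥ inner = 3e 5c 5c 5c ∥ 6c.
Outer hash (tag): sum = 62+92+92+92+108 = 446; mod 256 = 190 → be.

be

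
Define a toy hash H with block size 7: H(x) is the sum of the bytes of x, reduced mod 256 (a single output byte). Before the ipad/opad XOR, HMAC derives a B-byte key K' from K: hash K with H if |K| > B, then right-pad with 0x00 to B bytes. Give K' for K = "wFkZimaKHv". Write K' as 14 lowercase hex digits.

c2000000000000

|K| = 10 > B = 7, so first hash the key.
H(K): sum = 119+70+107+90+105+109+97+75+72+118 = 962; mod 256 = 194 → c2.
Zero-pad H(K) = c2 to 7 bytes: K' = c2 00 00 00 00 00 00.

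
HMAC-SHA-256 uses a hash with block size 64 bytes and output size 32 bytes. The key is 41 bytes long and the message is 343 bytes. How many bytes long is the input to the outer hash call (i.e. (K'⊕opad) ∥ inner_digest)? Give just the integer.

Key is 41 ≤ 64 bytes, zero-padded: |K'| = 64.
Outer input = (K'⊕opad) ∥ H(inner) → 64 + 32 = 96 bytes.

96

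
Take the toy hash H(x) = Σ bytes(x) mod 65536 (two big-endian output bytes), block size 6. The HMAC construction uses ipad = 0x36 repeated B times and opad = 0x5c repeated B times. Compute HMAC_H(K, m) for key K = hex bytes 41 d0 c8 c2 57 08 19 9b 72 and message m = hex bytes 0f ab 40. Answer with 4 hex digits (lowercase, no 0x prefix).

Key hex bytes 41 d0 c8 c2 57 08 19 9b 72 is 9 bytes > B = 6, so hash it first: H(key) = 04 20, then zero-pad to 6 bytes: K' = 04 20 00 00 00 00.
K' ⊕ ipad = 32 16 36 36 36 36.  K' ⊕ opad = 58 7c 5c 5c 5c 5c.
Inner input = (K'⊕ipad) ∥ m = 32 16 36 36 36 36 ∥ 0f ab 40.
Inner hash: sum = 50+22+54+54+54+54+15+171+64 = 538 → 02 1a.
Outer input = (K'⊕opad) ∥ inner = 58 7c 5c 5c 5c 5c ∥ 02 1a.
Outer hash (tag): sum = 88+124+92+92+92+92+2+26 = 608 → 02 60.

0260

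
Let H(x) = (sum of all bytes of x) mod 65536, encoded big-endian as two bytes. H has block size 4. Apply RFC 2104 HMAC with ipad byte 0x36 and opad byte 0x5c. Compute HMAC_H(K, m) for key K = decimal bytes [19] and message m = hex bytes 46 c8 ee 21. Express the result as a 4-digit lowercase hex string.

Key decimal bytes [19] = 13 is 1 byte ≤ B = 4; zero-pad to 4 bytes: K' = 13 00 00 00.
K' ⊕ ipad = 25 36 36 36.  K' ⊕ opad = 4f 5c 5c 5c.
Inner input = (K'⊕ipad) ∥ m = 25 36 36 36 ∥ 46 c8 ee 21.
Inner hash: sum = 37+54+54+54+70+200+238+33 = 740 → 02 e4.
Outer input = (K'⊕opad) ∥ inner = 4f 5c 5c 5c ∥ 02 e4.
Outer hash (tag): sum = 79+92+92+92+2+228 = 585 → 02 49.

0249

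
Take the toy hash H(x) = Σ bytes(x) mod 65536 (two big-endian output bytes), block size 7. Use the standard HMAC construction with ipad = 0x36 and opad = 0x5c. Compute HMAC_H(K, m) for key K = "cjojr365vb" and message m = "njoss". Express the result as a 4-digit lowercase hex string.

Key "cjojr365vb" = 63 6a 6f 6a 72 33 36 35 76 62 is 10 bytes > B = 7, so hash it first: H(key) = 03 8e, then zero-pad to 7 bytes: K' = 03 8e 00 00 00 00 00.
K' ⊕ ipad = 35 b8 36 36 36 36 36.  K' ⊕ opad = 5f d2 5c 5c 5c 5c 5c.
Inner input = (K'⊕ipad) ∥ m = 35 b8 36 36 36 36 36 ∥ 6e 6a 6f 73 73.
Inner hash: sum = 53+184+54+54+54+54+54+110+106+111+115+115 = 1064 → 04 28.
Outer input = (K'⊕opad) ∥ inner = 5f d2 5c 5c 5c 5c 5c ∥ 04 28.
Outer hash (tag): sum = 95+210+92+92+92+92+92+4+40 = 809 → 03 29.

0329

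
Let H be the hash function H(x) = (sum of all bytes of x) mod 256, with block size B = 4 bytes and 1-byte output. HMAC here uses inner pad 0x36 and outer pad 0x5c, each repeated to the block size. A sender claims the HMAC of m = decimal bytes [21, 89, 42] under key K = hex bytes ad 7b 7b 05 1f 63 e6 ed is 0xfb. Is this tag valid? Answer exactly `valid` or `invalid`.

Key hex bytes ad 7b 7b 05 1f 63 e6 ed is 8 bytes > B = 4, so hash it first: H(key) = fd, then zero-pad to 4 bytes: K' = fd 00 00 00.
K' ⊕ ipad = cb 36 36 36; K' ⊕ opad = a1 5c 5c 5c.
Inner hash: sum = 203+54+54+54+21+89+42 = 517; mod 256 = 5 → 05.
Outer hash (recomputed tag): sum = 161+92+92+92+5 = 442; mod 256 = 186 → ba.
Recomputed tag = ba; claimed = fb → mismatch.

invalid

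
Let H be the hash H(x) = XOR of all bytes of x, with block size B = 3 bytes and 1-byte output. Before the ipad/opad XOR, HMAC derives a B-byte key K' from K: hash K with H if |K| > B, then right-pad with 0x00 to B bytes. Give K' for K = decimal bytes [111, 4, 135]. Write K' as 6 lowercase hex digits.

Key decimal bytes [111, 4, 135] = 6f 04 87 is exactly B = 3 bytes: K' = 6f 04 87.

6f0487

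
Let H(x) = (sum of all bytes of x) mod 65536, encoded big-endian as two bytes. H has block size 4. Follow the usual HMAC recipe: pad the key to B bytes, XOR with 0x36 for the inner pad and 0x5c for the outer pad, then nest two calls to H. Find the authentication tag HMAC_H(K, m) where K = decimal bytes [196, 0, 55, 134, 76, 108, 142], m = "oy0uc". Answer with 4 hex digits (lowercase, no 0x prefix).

Key decimal bytes [196, 0, 55, 134, 76, 108, 142] = c4 00 37 86 4c 6c 8e is 7 bytes > B = 4, so hash it first: H(key) = 02 c7, then zero-pad to 4 bytes: K' = 02 c7 00 00.
K' ⊕ ipad = 34 f1 36 36.  K' ⊕ opad = 5e 9b 5c 5c.
Inner input = (K'⊕ipad) ∥ m = 34 f1 36 36 ∥ 6f 79 30 75 63.
Inner hash: sum = 52+241+54+54+111+121+48+117+99 = 897 → 03 81.
Outer input = (K'⊕opad) ∥ inner = 5e 9b 5c 5c ∥ 03 81.
Outer hash (tag): sum = 94+155+92+92+3+129 = 565 → 02 35.

0235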